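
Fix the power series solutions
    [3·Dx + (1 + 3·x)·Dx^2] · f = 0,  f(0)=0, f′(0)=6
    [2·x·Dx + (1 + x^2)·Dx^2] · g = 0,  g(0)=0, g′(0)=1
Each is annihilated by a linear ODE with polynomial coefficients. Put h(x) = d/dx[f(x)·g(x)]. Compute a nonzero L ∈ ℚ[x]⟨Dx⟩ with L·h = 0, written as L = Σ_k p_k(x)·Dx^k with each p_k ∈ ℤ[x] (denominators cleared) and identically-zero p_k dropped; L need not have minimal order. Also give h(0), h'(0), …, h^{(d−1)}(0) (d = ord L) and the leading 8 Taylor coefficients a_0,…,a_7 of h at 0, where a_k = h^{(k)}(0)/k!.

f: a_k = 0, 6, -9, 18, -81/2, 486/5, -243, 4374/7, …
g: a_k = 0, 1, 0, -1/3, 0, 1/5, 0, -1/7, …
L₀ := L_f ⊗_s L_g (sym. prod.), ord ≤ 4.
Derive L from L₀ (diff closure).
L = (264 + 1260·x + 1008·x^2 + 3420·x^3 + 3240·x^4 + 4212·x^5 + 324·x^7) + (178 + 660·x + 3828·x^2 + 7308·x^3 + 12960·x^4 + 10044·x^5 + 11340·x^6 + 324·x^7 + 1134·x^8)·Dx + (132 + 608·x + 1728·x^2 + 4568·x^3 + 6456·x^4 + 8856·x^5 + 5184·x^6 + 5544·x^7 + 324·x^8 + 648·x^9)·Dx^2 + (13 + 102·x + 341·x^2 + 744·x^3 + 1138·x^4 + 1236·x^5 + 1386·x^6 + 648·x^7 + 657·x^8 + 54·x^9 + 81·x^10)·Dx^3  (order 3).
h: a_k = 0, 12, -27, 64, -375/2, 2772/5, -16191/10, 23808/5, …
ICs: h(0) = 0, h′(0) = 12, h′′(0) = -54.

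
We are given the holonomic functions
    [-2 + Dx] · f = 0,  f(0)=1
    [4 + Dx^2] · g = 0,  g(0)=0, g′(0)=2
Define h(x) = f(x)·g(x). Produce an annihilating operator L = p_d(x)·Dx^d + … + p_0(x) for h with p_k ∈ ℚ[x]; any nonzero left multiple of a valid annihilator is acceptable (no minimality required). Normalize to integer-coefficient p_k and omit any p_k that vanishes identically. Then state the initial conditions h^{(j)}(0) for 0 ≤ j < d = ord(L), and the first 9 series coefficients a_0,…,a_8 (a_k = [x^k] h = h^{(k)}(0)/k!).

L = 8 - 4·Dx + Dx^2  (order 2).
h: a_k = 0, 2, 4, 8/3, 0, -16/15, -32/45, -64/315, 0, …
ICs: h(0) = 0, h′(0) = 2.

f: a_k = 1, 2, 2, 4/3, 2/3, 4/15, 4/45, 8/315, 2/315, …
g: a_k = 0, 2, 0, -4/3, 0, 4/15, 0, -8/315, 0, …
L₀ := L_f ⊗_s L_g (sym. prod.), ord ≤ 2.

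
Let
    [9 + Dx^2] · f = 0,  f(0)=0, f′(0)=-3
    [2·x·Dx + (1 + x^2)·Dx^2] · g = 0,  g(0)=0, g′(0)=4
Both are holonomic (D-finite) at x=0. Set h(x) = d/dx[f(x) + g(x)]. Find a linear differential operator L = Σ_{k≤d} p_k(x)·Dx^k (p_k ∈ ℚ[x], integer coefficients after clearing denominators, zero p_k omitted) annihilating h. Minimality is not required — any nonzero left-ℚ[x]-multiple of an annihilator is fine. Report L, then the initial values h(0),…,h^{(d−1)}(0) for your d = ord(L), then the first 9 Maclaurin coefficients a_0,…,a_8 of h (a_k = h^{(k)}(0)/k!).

L = (-54·x + 540·x^3 + 162·x^5) + (63 + 279·x^2 + 297·x^4 + 81·x^6)·Dx + (-6·x + 60·x^3 + 18·x^5)·Dx^2 + (7 + 31·x^2 + 33·x^4 + 9·x^6)·Dx^3  (order 3).
h: a_k = 1, 0, 19/2, 0, -49/8, 0, -77/80, 0, 15733/4480, …
ICs: h(0) = 1, h′(0) = 0, h′′(0) = 19.

f: a_k = 0, -3, 0, 9/2, 0, -81/40, 0, 243/560, 0, …
g: a_k = 0, 4, 0, -4/3, 0, 4/5, 0, -4/7, 0, …
Sum ⇒ L₀ = lclm(L_f,L_g) in ℚ(x)⟨Dx⟩.
Differentiate: ansatz ord ≤ ord L₀ ⇒ L.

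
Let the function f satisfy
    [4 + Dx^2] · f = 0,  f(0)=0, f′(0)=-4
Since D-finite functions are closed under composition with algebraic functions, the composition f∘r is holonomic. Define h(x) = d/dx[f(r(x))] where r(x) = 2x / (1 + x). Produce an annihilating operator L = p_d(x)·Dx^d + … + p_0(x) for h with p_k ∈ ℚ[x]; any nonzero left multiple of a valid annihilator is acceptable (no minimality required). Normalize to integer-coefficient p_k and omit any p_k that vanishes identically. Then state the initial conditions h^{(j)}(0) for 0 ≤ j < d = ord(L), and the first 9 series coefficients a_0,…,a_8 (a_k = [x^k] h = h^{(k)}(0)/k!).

f: a_k = 0, -4, 0, 8/3, 0, -8/15, 0, 16/315, 0, …
Change of var in L_f (x↦r) gives L₀.
h=h₀': d/dx-closure on L₀ ⇒ L.
L = (22 + 12·x + 6·x^2) + (6 + 18·x + 18·x^2 + 6·x^3)·Dx + (1 + 4·x + 6·x^2 + 4·x^3 + x^4)·Dx^2  (order 2).
h: a_k = -8, 16, 40, -224, 1544/3, -720, 19688/45, 40256/45, -240824/63, …
ICs: h(0) = -8, h′(0) = 16.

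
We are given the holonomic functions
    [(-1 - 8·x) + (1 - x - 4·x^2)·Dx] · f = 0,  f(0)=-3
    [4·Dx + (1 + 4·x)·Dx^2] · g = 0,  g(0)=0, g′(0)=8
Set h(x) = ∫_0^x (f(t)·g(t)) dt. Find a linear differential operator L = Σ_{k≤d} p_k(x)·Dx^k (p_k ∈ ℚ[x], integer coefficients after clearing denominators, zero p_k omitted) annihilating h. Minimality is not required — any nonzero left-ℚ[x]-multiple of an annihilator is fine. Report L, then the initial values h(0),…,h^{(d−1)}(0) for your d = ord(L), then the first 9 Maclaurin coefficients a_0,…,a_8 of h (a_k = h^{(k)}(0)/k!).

L = (12 + 64·x)·Dx + (-2 + 28·x + 80·x^2)·Dx^2 + (-1 - 3·x + 8·x^2 + 16·x^3)·Dx^3  (order 3).
h: a_k = 0, 0, -12, 8, -50, 56, -4372/15, 17336/35, -15375/7, …
ICs: h(0) = 0, h′(0) = 0, h′′(0) = -24.

f: a_k = -3, -3, -15, -27, -87, -195, -543, -1323, -3495, …
g: a_k = 0, 8, -16, 128/3, -128, 2048/5, -4096/3, 32768/7, -16384, …
f·g: L₀ = L_f ⊗_s L_g, ord ≤ 1·2.
h=∫₀ˣh₀: take L = L₀·Dx.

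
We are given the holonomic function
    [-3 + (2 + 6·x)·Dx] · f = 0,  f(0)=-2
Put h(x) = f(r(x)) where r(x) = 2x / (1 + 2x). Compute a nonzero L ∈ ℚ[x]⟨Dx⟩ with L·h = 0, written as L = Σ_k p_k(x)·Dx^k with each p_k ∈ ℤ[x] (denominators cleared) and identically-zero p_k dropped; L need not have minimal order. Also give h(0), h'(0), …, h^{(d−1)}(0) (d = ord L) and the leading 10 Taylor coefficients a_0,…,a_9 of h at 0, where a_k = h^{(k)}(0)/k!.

f: a_k = -2, -3, 9/4, -27/8, 405/64, -1701/128, 15309/512, -72171/1024, 2814669/16384, -14073345/32768, …
h₀=f(r): pull back L_f along r ⇒ L₀.
L = -3 + (1 + 10·x + 16·x^2)·Dx  (order 1).
h: a_k = -2, -6, 21, -87, 1677/4, -9069/4, 106305/8, -658335/8, 33903165/64, -224519505/64, …
ICs: h(0) = -2.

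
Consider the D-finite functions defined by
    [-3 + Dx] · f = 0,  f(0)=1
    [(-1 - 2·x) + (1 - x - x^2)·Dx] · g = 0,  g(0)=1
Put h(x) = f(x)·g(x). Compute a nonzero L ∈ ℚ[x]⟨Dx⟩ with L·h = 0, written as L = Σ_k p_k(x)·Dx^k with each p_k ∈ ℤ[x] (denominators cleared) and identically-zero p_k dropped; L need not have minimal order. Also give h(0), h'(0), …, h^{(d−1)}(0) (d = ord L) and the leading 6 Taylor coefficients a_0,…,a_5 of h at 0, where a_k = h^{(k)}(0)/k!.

L = (4 - x - 3·x^2) + (-1 + x + x^2)·Dx  (order 1).
h: a_k = 1, 4, 19/2, 18, 247/8, 509/10, …
ICs: h(0) = 1.

f: a_k = 1, 3, 9/2, 9/2, 27/8, 81/40, …
g: a_k = 1, 1, 2, 3, 5, 8, …
L₀ := L_f ⊗_s L_g (sym. prod.), ord ≤ 1.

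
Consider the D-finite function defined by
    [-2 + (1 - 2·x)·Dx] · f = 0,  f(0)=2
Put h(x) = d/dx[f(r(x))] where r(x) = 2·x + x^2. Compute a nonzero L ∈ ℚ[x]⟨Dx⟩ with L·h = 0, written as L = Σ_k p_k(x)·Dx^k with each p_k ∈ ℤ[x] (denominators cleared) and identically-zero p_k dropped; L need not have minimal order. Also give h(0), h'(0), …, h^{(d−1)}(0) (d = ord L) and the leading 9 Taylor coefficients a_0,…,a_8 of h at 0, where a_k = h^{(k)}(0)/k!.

f: a_k = 2, 4, 8, 16, 32, 64, 128, 256, 512, …
Change of var in L_f (x↦r) gives L₀.
Differentiate: ansatz ord ≤ ord L₀ ⇒ L.
L = (9 + 12·x + 6·x^2) + (-1 + 3·x + 6·x^2 + 2·x^3)·Dx  (order 1).
h: a_k = 8, 72, 480, 2848, 15840, 84576, 439040, 2232576, 11175552, …
ICs: h(0) = 8.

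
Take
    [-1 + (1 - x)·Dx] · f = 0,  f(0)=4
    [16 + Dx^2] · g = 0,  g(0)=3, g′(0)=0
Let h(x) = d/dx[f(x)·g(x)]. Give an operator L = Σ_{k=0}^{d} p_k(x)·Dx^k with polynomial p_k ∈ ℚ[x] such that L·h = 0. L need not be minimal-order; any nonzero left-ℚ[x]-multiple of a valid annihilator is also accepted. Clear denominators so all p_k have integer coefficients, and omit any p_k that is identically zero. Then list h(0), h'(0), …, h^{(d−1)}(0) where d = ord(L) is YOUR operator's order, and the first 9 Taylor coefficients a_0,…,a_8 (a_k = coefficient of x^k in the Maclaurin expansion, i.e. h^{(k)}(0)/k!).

L = (14 - 32·x + 16·x^2) + (-2 + 2·x)·Dx + (1 - 2·x + x^2)·Dx^2  (order 2).
h: a_k = 12, -168, -252, 176, 220, -728/5, -2548/15, -800/21, -300/7, …
ICs: h(0) = 12, h′(0) = -168.

f: a_k = 4, 4, 4, 4, 4, 4, 4, 4, 4, …
g: a_k = 3, 0, -24, 0, 32, 0, -256/15, 0, 512/105, …
Product ⇒ symmetric product L₀, ord ≤ 2.
h=h₀': d/dx-closure on L₀ ⇒ L.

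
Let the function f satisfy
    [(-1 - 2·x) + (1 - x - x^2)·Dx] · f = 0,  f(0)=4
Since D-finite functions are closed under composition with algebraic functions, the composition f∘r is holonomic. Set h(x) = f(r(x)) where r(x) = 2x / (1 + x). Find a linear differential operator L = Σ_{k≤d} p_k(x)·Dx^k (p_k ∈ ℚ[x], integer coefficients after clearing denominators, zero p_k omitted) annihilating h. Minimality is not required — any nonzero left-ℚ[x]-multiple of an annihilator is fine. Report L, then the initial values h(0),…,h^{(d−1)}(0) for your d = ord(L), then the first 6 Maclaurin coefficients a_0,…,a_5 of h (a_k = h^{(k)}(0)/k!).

L = (2 + 10·x) + (-1 - x + 5·x^2 + 5·x^3)·Dx  (order 1).
h: a_k = 4, 8, 24, 40, 120, 200, …
ICs: h(0) = 4.

f: a_k = 4, 4, 8, 12, 20, 32, …
h₀=f(r): pull back L_f along r ⇒ L₀.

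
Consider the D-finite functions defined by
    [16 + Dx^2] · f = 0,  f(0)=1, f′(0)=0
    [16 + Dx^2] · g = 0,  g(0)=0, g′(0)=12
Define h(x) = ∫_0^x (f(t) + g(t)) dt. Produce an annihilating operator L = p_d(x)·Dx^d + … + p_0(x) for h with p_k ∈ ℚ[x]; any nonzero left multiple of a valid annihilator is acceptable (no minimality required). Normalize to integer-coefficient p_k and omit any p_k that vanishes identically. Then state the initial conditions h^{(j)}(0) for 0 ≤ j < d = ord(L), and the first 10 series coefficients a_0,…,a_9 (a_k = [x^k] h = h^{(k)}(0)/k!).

f: a_k = 1, 0, -8, 0, 32/3, 0, -256/45, 0, 512/315, 0, …
g: a_k = 0, 12, 0, -32, 0, 128/5, 0, -1024/105, 0, 2048/945, …
h₀=f+g: left-lcm gives L₀, ord ≤ 4.
h=∫₀ˣh₀: take L = L₀·Dx.
L = 16·Dx + Dx^3  (order 3).
h: a_k = 0, 1, 6, -8/3, -8, 32/15, 64/15, -256/315, -128/105, 512/2835, …
ICs: h(0) = 0, h′(0) = 1, h′′(0) = 12.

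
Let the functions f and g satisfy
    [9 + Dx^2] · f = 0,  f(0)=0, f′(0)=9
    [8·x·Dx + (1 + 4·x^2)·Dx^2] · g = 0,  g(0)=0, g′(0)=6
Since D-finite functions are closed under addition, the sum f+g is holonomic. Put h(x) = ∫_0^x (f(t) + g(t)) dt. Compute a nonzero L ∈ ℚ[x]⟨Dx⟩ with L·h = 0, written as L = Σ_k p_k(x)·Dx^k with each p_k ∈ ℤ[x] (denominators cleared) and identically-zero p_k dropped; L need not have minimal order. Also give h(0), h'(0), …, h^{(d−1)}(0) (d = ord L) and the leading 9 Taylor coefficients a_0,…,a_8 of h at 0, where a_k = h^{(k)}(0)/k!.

f: a_k = 0, 9, 0, -27/2, 0, 243/40, 0, -729/560, 0, …
g: a_k = 0, 6, 0, -8, 0, 96/5, 0, -384/7, 0, …
f+g: L₀ = lclm(L_f,L_g), ord ≤ 2+2.
h=∫h₀ ⇒ L = L₀·Dx.
L = (-2808·x + 19008·x^3 + 10368·x^5)·Dx^2 + (9 + 1548·x^2 + 7344·x^4 + 5184·x^6)·Dx^3 + (-312·x + 2112·x^3 + 1152·x^5)·Dx^4 + (1 + 172·x^2 + 816·x^4 + 576·x^6)·Dx^5  (order 5).
h: a_k = 0, 0, 15/2, 0, -43/8, 0, 337/80, 0, -31449/4480, …
ICs: h(0) = 0, h′(0) = 0, h′′(0) = 15, h′′′(0) = 0, h′′′′(0) = -129.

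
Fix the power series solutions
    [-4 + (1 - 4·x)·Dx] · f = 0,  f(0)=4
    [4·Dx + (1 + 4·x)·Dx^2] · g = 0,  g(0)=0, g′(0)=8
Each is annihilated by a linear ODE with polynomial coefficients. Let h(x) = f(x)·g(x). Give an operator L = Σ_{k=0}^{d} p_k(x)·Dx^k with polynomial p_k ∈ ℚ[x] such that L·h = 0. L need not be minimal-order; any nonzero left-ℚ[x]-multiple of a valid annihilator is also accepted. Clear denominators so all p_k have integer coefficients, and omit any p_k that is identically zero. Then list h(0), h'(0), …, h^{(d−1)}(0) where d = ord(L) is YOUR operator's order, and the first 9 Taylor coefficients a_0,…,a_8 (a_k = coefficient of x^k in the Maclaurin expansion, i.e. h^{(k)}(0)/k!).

f: a_k = 4, 16, 64, 256, 1024, 4096, 16384, 65536, 262144, …
g: a_k = 0, 8, -16, 128/3, -128, 2048/5, -4096/3, 32768/7, -16384, …
Sym-product of L_f,L_g gives L₀ (≤ ord 2).
L = 16 + (4 + 48·x)·Dx + (-1 + 16·x^2)·Dx^2  (order 2).
h: a_k = 0, 32, 64, 1280/3, 3584/3, 96256/15, 303104/15, 10452992/105, 34930688/105, …
ICs: h(0) = 0, h′(0) = 32.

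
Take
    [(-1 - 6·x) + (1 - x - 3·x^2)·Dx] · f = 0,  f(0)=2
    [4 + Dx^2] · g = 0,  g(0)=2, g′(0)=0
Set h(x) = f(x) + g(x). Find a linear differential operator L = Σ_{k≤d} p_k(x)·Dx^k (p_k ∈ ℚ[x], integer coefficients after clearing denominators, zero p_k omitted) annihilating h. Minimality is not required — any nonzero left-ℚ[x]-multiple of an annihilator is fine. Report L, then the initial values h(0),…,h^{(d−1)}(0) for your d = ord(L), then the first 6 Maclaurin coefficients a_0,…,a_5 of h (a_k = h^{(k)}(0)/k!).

f: a_k = 2, 2, 8, 14, 38, 80, …
g: a_k = 2, 0, -4, 0, 4/3, 0, …
h₀=f+g: left-lcm gives L₀, ord ≤ 3.
L = (92 + 608·x + 512·x^2 + 1104·x^3 + 360·x^4 + 432·x^5) + (-24 + 4·x + 24·x^2 + 80·x^3 + 180·x^4 + 216·x^5 + 216·x^6)·Dx + (23 + 152·x + 128·x^2 + 276·x^3 + 90·x^4 + 108·x^5)·Dx^2 + (-6 + x + 6·x^2 + 20·x^3 + 45·x^4 + 54·x^5 + 54·x^6)·Dx^3  (order 3).
h: a_k = 4, 2, 4, 14, 118/3, 80, …
ICs: h(0) = 4, h′(0) = 2, h′′(0) = 8.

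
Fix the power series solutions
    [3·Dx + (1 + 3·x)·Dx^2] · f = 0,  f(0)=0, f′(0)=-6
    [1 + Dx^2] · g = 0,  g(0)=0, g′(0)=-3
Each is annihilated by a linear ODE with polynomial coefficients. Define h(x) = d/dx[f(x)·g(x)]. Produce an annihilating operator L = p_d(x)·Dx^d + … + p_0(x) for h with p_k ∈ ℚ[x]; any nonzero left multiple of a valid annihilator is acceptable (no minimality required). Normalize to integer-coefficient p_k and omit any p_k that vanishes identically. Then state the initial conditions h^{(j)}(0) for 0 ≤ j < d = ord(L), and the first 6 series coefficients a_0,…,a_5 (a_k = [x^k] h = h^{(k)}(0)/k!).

f: a_k = 0, -6, 9, -18, 81/2, -486/5, …
g: a_k = 0, -3, 0, 1/2, 0, -1/40, …
Product ⇒ symmetric product L₀, ord ≤ 4.
h₀' ⇒ L via d/dx closure of L₀.
L = (-8897 - 1764·x - 7722·x^2 - 14364·x^3 - 7533·x^4 + 5832·x^5 + 2916·x^6) + (-3432 - 13248·x - 12420·x^2 - 8100·x^3 + 9720·x^4 + 5832·x^5)·Dx + (-9100 - 3204·x - 11070·x^2 - 17064·x^3 - 6318·x^4 + 11664·x^5 + 5832·x^6)·Dx^2 + (-3432 - 13248·x - 12420·x^2 - 8100·x^3 + 9720·x^4 + 5832·x^5)·Dx^3 + (-203 - 1440·x - 3348·x^2 - 2700·x^3 + 1215·x^4 + 5832·x^5 + 2916·x^6)·Dx^4  (order 4).
h: a_k = 0, 36, -81, 204, -585, 3393/2, …
ICs: h(0) = 0, h′(0) = 36, h′′(0) = -162, h′′′(0) = 1224.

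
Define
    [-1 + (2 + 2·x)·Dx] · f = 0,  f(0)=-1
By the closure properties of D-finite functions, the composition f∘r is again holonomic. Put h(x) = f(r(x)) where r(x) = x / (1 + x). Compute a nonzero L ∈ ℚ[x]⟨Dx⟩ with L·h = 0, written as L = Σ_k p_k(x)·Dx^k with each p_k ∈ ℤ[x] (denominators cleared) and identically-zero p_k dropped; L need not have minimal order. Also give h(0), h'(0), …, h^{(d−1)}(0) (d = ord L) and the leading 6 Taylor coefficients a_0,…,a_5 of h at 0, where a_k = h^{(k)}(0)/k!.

f: a_k = -1, -1/2, 1/8, -1/16, 5/128, -7/256, …
h₀=f(r): pull back L_f along r ⇒ L₀.
L = -1 + (2 + 6·x + 4·x^2)·Dx  (order 1).
h: a_k = -1, -1/2, 5/8, -13/16, 141/128, -399/256, …
ICs: h(0) = -1.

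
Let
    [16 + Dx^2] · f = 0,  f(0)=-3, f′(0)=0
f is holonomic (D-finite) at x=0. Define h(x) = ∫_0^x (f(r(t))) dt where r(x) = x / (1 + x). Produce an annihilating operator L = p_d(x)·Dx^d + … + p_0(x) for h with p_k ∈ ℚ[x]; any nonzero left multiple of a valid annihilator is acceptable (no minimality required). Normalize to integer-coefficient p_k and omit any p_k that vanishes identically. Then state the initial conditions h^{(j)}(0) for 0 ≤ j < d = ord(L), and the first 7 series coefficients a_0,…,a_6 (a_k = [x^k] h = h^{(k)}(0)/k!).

f: a_k = -3, 0, 24, 0, -32, 0, 256/15, …
L₀ from L_f via x↦r, Dx↦r'^{-1}Dx.
Integrate: L := L₀·Dx.
L = 16·Dx + (2 + 6·x + 6·x^2 + 2·x^3)·Dx^2 + (1 + 4·x + 6·x^2 + 4·x^3 + x^4)·Dx^3  (order 3).
h: a_k = 0, -3, 0, 8, -12, 8, 16/3, …
ICs: h(0) = 0, h′(0) = -3, h′′(0) = 0.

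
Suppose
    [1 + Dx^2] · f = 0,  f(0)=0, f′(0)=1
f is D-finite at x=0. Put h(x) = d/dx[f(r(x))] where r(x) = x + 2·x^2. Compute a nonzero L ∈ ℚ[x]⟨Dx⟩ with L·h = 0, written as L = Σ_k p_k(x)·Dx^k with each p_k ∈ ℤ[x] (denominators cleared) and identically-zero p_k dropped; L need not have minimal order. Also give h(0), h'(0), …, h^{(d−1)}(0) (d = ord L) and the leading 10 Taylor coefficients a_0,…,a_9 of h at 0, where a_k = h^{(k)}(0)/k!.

L = (49 + 16·x + 96·x^2 + 256·x^3 + 256·x^4) + (-12 - 48·x)·Dx + (1 + 8·x + 16·x^2)·Dx^2  (order 2).
h: a_k = 1, 4, -1/2, -4, -239/24, -15/2, 1679/720, 239/45, 235873/40320, 473/224, …
ICs: h(0) = 1, h′(0) = 4.

f: a_k = 0, 1, 0, -1/6, 0, 1/120, 0, -1/5040, 0, 1/362880, …
Substitute x→r, Dx→(1/r')Dx; clear ⇒ L₀.
h₀' ⇒ L via d/dx closure of L₀.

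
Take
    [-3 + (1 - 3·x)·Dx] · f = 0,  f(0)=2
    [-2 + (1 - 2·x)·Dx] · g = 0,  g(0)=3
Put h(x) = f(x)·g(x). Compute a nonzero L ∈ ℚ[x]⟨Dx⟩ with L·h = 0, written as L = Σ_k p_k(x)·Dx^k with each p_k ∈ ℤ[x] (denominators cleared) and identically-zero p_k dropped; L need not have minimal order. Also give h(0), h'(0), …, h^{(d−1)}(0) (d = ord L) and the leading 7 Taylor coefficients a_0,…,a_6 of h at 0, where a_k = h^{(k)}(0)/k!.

L = (-5 + 12·x) + (1 - 5·x + 6·x^2)·Dx  (order 1).
h: a_k = 6, 30, 114, 390, 1266, 3990, 12354, …
ICs: h(0) = 6.

f: a_k = 2, 6, 18, 54, 162, 486, 1458, …
g: a_k = 3, 6, 12, 24, 48, 96, 192, …
Product ⇒ symmetric product L₀, ord ≤ 1.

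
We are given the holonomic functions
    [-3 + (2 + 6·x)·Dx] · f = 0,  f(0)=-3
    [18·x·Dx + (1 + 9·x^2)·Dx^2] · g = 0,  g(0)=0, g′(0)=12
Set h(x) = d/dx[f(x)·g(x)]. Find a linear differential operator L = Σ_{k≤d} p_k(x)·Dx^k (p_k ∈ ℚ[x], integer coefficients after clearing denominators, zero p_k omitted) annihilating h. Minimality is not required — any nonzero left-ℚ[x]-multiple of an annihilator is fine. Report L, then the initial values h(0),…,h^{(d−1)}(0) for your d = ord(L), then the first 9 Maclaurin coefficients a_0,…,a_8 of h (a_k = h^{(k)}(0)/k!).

L = (15 + 360·x + 54·x^2 - 1944·x^3 - 729·x^4) + (28 + 252·x + 648·x^2 - 1512·x^3 - 6804·x^4 - 2916·x^5)·Dx + (4 + 8·x - 36·x^2 - 144·x^3 - 756·x^4 - 1944·x^5 - 972·x^6)·Dx^2  (order 2).
h: a_k = -36, -108, 891/2, 405, -94527/32, -894483/160, 41231511/1280, 73266687/2240, -14006245653/57344, …
ICs: h(0) = -36, h′(0) = -108.

f: a_k = -3, -9/2, 27/8, -81/16, 1215/128, -5103/256, 45927/1024, -216513/2048, 8444007/32768, …
g: a_k = 0, 12, 0, -36, 0, 972/5, 0, -8748/7, 0, …
h₀=f·g: eliminate ⇒ L₀, order ≤ 1·2.
Differentiate: ansatz ord ≤ ord L₀ ⇒ L.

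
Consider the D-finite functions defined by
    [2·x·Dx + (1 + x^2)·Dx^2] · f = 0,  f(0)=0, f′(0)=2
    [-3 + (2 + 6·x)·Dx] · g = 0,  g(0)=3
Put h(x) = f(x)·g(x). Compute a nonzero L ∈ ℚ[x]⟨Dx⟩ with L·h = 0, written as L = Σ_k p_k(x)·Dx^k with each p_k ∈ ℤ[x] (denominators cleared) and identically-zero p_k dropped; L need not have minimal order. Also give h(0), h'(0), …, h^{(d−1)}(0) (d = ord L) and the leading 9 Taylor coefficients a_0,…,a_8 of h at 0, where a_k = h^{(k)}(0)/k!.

L = (27 - 12·x - 9·x^2) + (-12 - 28·x + 36·x^2 + 36·x^3)·Dx + (4 + 24·x + 40·x^2 + 24·x^3 + 36·x^4)·Dx^2  (order 2).
h: a_k = 0, 6, 9, -35/4, 57/8, -4971/320, 24507/640, -1533597/17920, 7128171/35840, …
ICs: h(0) = 0, h′(0) = 6.

f: a_k = 0, 2, 0, -2/3, 0, 2/5, 0, -2/7, 0, …
g: a_k = 3, 9/2, -27/8, 81/16, -1215/128, 5103/256, -45927/1024, 216513/2048, -8444007/32768, …
f·g: L₀ = L_f ⊗_s L_g, ord ≤ 2·1.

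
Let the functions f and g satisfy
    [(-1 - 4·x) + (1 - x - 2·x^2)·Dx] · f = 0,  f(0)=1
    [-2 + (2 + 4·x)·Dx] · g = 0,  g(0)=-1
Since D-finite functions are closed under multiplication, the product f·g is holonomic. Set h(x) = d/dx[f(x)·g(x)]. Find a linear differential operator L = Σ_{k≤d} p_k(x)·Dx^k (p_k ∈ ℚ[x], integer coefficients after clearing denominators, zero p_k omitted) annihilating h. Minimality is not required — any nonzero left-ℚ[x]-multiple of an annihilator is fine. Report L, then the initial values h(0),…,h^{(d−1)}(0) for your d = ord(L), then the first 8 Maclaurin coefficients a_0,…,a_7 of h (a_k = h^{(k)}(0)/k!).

L = (7 + 48·x + 99·x^2 + 100·x^3 + 60·x^4) + (-2 - 7·x - 3·x^2 + 22·x^3 + 44·x^4 + 24·x^5)·Dx  (order 1).
h: a_k = -2, -7, -24, -115/2, -625/4, -2817/8, -3451/4, -30371/16, …
ICs: h(0) = -2.

f: a_k = 1, 1, 3, 5, 11, 21, 43, 85, …
g: a_k = -1, -1, 1/2, -1/2, 5/8, -7/8, 21/16, -33/16, …
Product ⇒ symmetric product L₀, ord ≤ 1.
h=h₀': d/dx-closure on L₀ ⇒ L.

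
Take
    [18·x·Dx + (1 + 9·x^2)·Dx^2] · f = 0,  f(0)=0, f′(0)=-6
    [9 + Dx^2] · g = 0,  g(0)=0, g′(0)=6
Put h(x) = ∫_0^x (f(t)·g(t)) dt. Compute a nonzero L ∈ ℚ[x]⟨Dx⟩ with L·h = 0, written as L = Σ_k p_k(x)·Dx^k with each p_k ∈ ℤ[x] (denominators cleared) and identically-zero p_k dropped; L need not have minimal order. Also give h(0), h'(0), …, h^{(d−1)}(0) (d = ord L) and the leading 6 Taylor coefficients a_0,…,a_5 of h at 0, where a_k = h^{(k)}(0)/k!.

f: a_k = 0, -6, 0, 18, 0, -486/5, …
g: a_k = 0, 6, 0, -9, 0, 81/20, …
Product ⇒ symmetric product L₀, ord ≤ 4.
h=∫₀ˣh₀: take L = L₀·Dx.
L = (810 + 18954·x^2 + 72171·x^4 + 236196·x^6 + 531441·x^8)·Dx + (972·x + 14580·x^3 + 78732·x^5 + 236196·x^7)·Dx^2 + (108 + 2592·x^2 + 13122·x^4 + 52488·x^6 + 118098·x^8)·Dx^3 + (108·x + 1620·x^3 + 8748·x^5 + 26244·x^7)·Dx^4 + (2 + 54·x^2 + 567·x^4 + 2916·x^6 + 6561·x^8)·Dx^5  (order 5).
h: a_k = 0, 0, 0, -12, 0, 162/5, …
ICs: h(0) = 0, h′(0) = 0, h′′(0) = 0, h′′′(0) = -72, h′′′′(0) = 0.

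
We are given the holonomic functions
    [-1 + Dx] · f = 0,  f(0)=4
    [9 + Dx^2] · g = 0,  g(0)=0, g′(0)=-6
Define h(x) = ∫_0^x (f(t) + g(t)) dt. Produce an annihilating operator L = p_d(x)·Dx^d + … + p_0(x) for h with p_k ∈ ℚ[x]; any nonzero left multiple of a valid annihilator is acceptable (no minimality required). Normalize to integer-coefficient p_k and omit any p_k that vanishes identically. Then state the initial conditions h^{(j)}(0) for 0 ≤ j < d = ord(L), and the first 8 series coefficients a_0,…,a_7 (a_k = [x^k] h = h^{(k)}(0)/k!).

f: a_k = 4, 4, 2, 2/3, 1/6, 1/30, 1/180, 1/1260, …
g: a_k = 0, -6, 0, 9, 0, -81/20, 0, 243/280, …
Sum ⇒ L₀ = lclm(L_f,L_g) in ℚ(x)⟨Dx⟩.
h=∫₀ˣh₀: take L = L₀·Dx.
L = -9·Dx + 9·Dx^2 - Dx^3 + Dx^4  (order 4).
h: a_k = 0, 4, -1, 2/3, 29/12, 1/30, -241/360, 1/1260, …
ICs: h(0) = 0, h′(0) = 4, h′′(0) = -2, h′′′(0) = 4.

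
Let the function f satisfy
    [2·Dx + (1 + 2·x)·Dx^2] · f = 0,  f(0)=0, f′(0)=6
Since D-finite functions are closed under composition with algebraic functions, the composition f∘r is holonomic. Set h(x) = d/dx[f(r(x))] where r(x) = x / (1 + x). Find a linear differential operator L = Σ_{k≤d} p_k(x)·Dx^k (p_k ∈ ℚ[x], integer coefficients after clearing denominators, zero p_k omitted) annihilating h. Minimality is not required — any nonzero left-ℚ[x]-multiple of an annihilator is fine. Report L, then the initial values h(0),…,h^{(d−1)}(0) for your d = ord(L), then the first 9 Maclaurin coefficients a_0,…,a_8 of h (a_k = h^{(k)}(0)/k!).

f: a_k = 0, 6, -6, 8, -12, 96/5, -32, 384/7, -96, …
f∘r: x↦r, Dx↦Dx/r' in L_f ⇒ L₀.
h=h₀': d/dx-closure on L₀ ⇒ L.
L = (4 + 6·x) + (1 + 4·x + 3·x^2)·Dx  (order 1).
h: a_k = 6, -24, 78, -240, 726, -2184, 6558, -19680, 59046, …
ICs: h(0) = 6.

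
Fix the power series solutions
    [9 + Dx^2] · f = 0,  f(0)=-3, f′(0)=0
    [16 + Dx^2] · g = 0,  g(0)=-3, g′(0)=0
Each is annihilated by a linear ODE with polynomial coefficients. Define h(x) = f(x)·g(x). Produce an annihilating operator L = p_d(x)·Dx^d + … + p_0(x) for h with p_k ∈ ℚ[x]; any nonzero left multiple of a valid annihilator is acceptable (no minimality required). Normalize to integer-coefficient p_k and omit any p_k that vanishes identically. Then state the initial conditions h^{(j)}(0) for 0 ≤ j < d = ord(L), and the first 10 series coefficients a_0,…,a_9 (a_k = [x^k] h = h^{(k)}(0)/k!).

f: a_k = -3, 0, 27/2, 0, -81/8, 0, 243/80, 0, -2187/4480, 0, …
g: a_k = -3, 0, 24, 0, -32, 0, 256/15, 0, -512/105, 0, …
Product ⇒ symmetric product L₀, ord ≤ 4.
L = 49 + 50·Dx^2 + Dx^4  (order 4).
h: a_k = 9, 0, -225/2, 0, 3603/8, 0, -11765/16, 0, 2882401/4480, 0, …
ICs: h(0) = 9, h′(0) = 0, h′′(0) = -225, h′′′(0) = 0.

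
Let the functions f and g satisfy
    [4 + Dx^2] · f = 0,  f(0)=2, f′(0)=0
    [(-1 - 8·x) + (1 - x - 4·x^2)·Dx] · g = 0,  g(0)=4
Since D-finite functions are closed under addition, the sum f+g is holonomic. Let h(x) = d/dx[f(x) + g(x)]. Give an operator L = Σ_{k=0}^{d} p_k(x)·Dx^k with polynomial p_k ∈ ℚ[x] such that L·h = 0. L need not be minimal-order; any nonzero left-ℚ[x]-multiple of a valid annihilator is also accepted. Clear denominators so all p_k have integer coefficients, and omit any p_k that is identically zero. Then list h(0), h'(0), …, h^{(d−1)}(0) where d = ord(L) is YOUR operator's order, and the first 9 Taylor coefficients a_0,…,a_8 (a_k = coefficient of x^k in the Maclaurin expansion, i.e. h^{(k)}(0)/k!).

L = (1472 + 8672·x + 38224·x^2 + 28480·x^3 + 58880·x^4 + 9216·x^5 + 12288·x^6) + (-116 - 892·x + 504·x^2 + 2312·x^3 + 5920·x^4 + 10368·x^5 + 3584·x^6 + 4096·x^7)·Dx + (368 + 2168·x + 9556·x^2 + 7120·x^3 + 14720·x^4 + 2304·x^5 + 3072·x^6)·Dx^2 + (-29 - 223·x + 126·x^2 + 578·x^3 + 1480·x^4 + 2592·x^5 + 896·x^6 + 1024·x^7)·Dx^3  (order 3).
h: a_k = 4, 32, 108, 1408/3, 1300, 65144/15, 12348, 11743232/315, 105444, …
ICs: h(0) = 4, h′(0) = 32, h′′(0) = 216.

f: a_k = 2, 0, -4, 0, 4/3, 0, -8/45, 0, 4/315, …
g: a_k = 4, 4, 20, 36, 116, 260, 724, 1764, 4660, …
f+g: L₀ = lclm(L_f,L_g), ord ≤ 2+1.
h=h₀': d/dx-closure on L₀ ⇒ L.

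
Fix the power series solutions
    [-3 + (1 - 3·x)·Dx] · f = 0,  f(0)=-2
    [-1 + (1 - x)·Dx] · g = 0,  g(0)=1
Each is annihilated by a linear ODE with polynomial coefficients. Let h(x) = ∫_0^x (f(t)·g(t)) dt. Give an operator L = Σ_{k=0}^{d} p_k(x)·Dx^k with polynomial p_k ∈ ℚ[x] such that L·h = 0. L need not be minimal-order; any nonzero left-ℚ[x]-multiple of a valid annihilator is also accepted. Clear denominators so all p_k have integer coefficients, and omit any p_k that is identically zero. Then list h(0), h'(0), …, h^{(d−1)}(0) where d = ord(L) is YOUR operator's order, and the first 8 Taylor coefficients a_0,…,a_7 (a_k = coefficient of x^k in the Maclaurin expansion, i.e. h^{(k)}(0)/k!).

L = (-4 + 6·x)·Dx + (1 - 4·x + 3·x^2)·Dx^2  (order 2).
h: a_k = 0, -2, -4, -26/3, -20, -242/5, -364/3, -2186/7, …
ICs: h(0) = 0, h′(0) = -2.

f: a_k = -2, -6, -18, -54, -162, -486, -1458, -4374, …
g: a_k = 1, 1, 1, 1, 1, 1, 1, 1, …
f·g: L₀ = L_f ⊗_s L_g, ord ≤ 1·1.
∫: right-multiply L₀ by Dx.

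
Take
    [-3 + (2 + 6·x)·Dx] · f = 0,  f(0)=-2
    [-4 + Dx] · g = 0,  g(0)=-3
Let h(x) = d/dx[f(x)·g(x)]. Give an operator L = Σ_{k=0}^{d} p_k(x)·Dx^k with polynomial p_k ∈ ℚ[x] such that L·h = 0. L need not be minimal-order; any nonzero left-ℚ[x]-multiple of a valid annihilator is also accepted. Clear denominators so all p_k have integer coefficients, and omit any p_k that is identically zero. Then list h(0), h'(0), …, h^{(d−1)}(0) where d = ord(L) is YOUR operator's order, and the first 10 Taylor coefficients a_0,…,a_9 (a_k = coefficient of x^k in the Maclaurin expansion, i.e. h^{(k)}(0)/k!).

f: a_k = -2, -3, 9/4, -27/8, 405/64, -1701/128, 15309/512, -72171/1024, 2814669/16384, -14073345/32768, …
g: a_k = -3, -12, -24, -32, -32, -128/5, -256/15, -1024/105, -512/105, -2048/945, …
h₀=f·g: eliminate ⇒ L₀, order ≤ 1·1.
h₀' ⇒ L via d/dx closure of L₀.
L = (103 + 528·x + 576·x^2) + (-22 - 114·x - 144·x^2)·Dx  (order 1).
h: a_k = 33, 309/2, 2859/8, 8161/16, 76883/128, 497863/1280, 9695729/15360, -133285631/215040, 8654728283/3440640, -429732708761/61931520, …
ICs: h(0) = 33.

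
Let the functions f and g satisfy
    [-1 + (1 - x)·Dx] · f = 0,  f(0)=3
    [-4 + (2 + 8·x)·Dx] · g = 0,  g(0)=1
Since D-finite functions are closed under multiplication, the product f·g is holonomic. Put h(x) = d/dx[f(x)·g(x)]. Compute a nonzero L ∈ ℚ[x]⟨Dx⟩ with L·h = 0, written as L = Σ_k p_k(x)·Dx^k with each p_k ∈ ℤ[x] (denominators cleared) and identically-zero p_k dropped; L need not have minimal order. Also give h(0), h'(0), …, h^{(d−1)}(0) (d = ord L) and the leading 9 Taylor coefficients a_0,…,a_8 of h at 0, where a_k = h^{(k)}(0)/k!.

L = (2 + 36·x + 12·x^2) + (-3 - 11·x + 6·x^2 + 8·x^3)·Dx  (order 1).
h: a_k = 9, 6, 45, -60, 345, -1098, 4263, -15720, 59535, …
ICs: h(0) = 9.

f: a_k = 3, 3, 3, 3, 3, 3, 3, 3, 3, …
g: a_k = 1, 2, -2, 4, -10, 28, -84, 264, -858, …
f·g: L₀ = L_f ⊗_s L_g, ord ≤ 1·1.
Derive L from L₀ (diff closure).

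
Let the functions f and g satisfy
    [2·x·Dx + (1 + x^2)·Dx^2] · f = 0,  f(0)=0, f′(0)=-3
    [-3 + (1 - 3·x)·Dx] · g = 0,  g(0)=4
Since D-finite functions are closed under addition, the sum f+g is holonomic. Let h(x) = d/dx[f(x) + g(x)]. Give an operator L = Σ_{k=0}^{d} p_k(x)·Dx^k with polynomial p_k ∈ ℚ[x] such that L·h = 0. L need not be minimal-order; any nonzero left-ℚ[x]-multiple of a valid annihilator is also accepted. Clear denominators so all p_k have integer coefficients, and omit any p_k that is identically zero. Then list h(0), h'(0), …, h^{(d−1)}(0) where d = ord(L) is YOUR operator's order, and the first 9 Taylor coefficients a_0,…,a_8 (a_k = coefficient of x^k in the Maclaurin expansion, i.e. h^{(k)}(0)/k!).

f: a_k = 0, -3, 0, 1, 0, -3/5, 0, 3/7, 0, …
g: a_k = 4, 12, 36, 108, 324, 972, 2916, 8748, 26244, …
Sum ⇒ L₀ = lclm(L_f,L_g) in ℚ(x)⟨Dx⟩.
h=h₀': d/dx-closure on L₀ ⇒ L.
L = (6 - 72·x - 18·x^2) + (-28 + 6·x - 60·x^2 - 18·x^3)·Dx + (3 - 8·x - 8·x^3 - 3·x^4)·Dx^2  (order 2).
h: a_k = 9, 72, 327, 1296, 4857, 17496, 61239, 209952, 708585, …
ICs: h(0) = 9, h′(0) = 72.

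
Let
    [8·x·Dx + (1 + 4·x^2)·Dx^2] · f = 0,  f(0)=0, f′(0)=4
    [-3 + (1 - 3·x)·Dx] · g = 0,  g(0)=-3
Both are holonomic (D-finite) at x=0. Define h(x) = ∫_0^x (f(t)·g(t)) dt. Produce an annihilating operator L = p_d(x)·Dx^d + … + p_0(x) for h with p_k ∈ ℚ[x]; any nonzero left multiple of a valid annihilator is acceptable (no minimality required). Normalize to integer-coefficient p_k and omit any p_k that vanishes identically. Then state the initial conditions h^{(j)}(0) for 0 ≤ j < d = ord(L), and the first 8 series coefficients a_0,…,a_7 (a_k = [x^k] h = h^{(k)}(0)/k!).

f: a_k = 0, 4, 0, -16/3, 0, 64/5, 0, -256/7, …
g: a_k = -3, -9, -27, -81, -243, -729, -2187, -6561, …
Sym-product of L_f,L_g gives L₀ (≤ ord 2).
h=∫₀ˣh₀: take L = L₀·Dx.
L = 24·x·Dx + (6 - 8·x + 48·x^2)·Dx^2 + (-1 + 3·x - 4·x^2 + 12·x^3)·Dx^3  (order 3).
h: a_k = 0, 0, -6, -12, -23, -276/5, -722/5, -12996/35, …
ICs: h(0) = 0, h′(0) = 0, h′′(0) = -12.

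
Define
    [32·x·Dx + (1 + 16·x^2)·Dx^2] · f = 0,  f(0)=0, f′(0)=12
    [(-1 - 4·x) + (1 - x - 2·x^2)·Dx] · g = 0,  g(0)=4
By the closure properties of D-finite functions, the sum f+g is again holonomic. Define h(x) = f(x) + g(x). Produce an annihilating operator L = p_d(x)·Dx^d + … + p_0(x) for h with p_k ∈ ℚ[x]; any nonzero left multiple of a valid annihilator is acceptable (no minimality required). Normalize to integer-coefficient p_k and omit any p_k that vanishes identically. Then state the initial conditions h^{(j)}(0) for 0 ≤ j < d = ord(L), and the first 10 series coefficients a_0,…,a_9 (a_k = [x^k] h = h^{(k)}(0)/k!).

f: a_k = 0, 12, 0, -64, 0, 3072/5, 0, -49152/7, 0, 262144/3, …
g: a_k = 4, 4, 12, 20, 44, 84, 172, 340, 684, 1364, …
h₀=f+g: left-lcm gives L₀, ord ≤ 3.
L = (96 - 384·x - 6912·x^2 - 15360·x^3 - 40704·x^4 - 12288·x^6)·Dx + (-31 - 104·x + 392·x^2 - 736·x^3 - 14912·x^4 - 27904·x^5 - 3072·x^6 - 12288·x^7)·Dx^2 + (3 + 19·x + 128·x^2 + 152·x^3 + 1128·x^4 - 2496·x^5 - 2560·x^6 - 1024·x^7 - 2048·x^8)·Dx^3  (order 3).
h: a_k = 4, 16, 12, -44, 44, 3492/5, 172, -46772/7, 684, 266236/3, …
ICs: h(0) = 4, h′(0) = 16, h′′(0) = 24.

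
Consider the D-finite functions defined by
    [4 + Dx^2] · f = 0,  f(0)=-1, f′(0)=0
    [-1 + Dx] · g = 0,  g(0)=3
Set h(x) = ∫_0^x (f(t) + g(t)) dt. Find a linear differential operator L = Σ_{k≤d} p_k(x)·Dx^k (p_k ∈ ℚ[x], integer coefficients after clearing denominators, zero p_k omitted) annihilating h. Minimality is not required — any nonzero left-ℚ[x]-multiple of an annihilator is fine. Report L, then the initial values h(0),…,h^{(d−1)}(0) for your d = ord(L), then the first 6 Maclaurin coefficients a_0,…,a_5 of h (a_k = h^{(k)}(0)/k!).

L = -4·Dx + 4·Dx^2 - Dx^3 + Dx^4  (order 4).
h: a_k = 0, 2, 3/2, 7/6, 1/8, -13/120, …
ICs: h(0) = 0, h′(0) = 2, h′′(0) = 3, h′′′(0) = 7.

f: a_k = -1, 0, 2, 0, -2/3, 0, …
g: a_k = 3, 3, 3/2, 1/2, 1/8, 1/40, …
f+g: L₀ = lclm(L_f,L_g), ord ≤ 2+1.
∫: right-multiply L₀ by Dx.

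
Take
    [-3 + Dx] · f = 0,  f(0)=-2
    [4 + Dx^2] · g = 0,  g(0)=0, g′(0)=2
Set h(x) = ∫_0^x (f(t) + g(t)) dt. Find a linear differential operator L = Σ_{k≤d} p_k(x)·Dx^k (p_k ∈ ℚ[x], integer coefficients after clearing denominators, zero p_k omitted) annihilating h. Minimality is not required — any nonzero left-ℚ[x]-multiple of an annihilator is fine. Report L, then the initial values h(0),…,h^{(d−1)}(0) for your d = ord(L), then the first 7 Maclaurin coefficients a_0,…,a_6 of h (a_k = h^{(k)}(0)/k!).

f: a_k = -2, -6, -9, -9, -27/4, -81/20, -81/40, …
g: a_k = 0, 2, 0, -4/3, 0, 4/15, 0, …
f+g: L₀ = lclm(L_f,L_g), ord ≤ 1+2.
h=∫h₀ ⇒ L = L₀·Dx.
L = -12·Dx + 4·Dx^2 - 3·Dx^3 + Dx^4  (order 4).
h: a_k = 0, -2, -2, -3, -31/12, -27/20, -227/360, …
ICs: h(0) = 0, h′(0) = -2, h′′(0) = -4, h′′′(0) = -18.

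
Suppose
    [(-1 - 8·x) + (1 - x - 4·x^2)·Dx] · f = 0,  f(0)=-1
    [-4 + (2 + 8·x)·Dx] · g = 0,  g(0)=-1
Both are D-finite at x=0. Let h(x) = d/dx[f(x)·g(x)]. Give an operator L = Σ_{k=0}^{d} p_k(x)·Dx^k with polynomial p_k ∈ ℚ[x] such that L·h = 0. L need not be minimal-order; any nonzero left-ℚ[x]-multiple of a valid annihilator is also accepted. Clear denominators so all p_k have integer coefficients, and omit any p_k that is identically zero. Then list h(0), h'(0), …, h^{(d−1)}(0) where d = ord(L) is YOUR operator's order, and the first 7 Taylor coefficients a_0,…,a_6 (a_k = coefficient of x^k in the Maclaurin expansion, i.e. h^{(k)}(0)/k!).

L = (10 + 156·x + 540·x^2 + 800·x^3 + 960·x^4) + (-3 - 19·x - 30·x^2 + 56·x^3 + 352·x^4 + 384·x^5)·Dx  (order 1).
h: a_k = 3, 10, 63, 124, 715, 1098, 7133, …
ICs: h(0) = 3.

f: a_k = -1, -1, -5, -9, -29, -65, -181, …
g: a_k = -1, -2, 2, -4, 10, -28, 84, …
f·g: L₀ = L_f ⊗_s L_g, ord ≤ 1·1.
h₀' ⇒ L via d/dx closure of L₀.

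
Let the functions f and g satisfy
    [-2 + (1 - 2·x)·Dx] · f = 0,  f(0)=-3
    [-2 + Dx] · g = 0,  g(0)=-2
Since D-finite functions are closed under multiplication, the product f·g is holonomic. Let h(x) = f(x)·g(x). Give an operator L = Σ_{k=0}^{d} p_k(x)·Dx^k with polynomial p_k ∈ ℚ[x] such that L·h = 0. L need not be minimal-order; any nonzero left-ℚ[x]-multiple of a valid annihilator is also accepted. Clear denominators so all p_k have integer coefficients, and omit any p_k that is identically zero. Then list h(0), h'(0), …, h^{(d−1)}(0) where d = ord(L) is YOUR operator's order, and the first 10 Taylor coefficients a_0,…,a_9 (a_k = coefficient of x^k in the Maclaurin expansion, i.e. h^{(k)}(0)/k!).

L = (4 - 4·x) + (-1 + 2·x)·Dx  (order 1).
h: a_k = 6, 24, 60, 128, 260, 2608/5, 15656/15, 43840/21, 438404/105, 1578256/189, …
ICs: h(0) = 6.

f: a_k = -3, -6, -12, -24, -48, -96, -192, -384, -768, -1536, …
g: a_k = -2, -4, -4, -8/3, -4/3, -8/15, -8/45, -16/315, -4/315, -8/2835, …
h₀=f·g: eliminate ⇒ L₀, order ≤ 1·1.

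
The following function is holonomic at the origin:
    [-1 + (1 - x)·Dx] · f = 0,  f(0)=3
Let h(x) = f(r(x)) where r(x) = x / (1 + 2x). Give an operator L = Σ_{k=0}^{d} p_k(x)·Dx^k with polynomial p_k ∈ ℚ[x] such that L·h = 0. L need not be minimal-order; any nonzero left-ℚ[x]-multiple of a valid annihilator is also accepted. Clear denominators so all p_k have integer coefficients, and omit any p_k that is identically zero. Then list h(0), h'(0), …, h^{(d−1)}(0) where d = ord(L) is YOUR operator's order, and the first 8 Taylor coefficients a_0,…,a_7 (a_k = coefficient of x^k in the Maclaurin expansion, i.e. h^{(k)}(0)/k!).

L = -1 + (1 + 3·x + 2·x^2)·Dx  (order 1).
h: a_k = 3, 3, -3, 3, -3, 3, -3, 3, …
ICs: h(0) = 3.

f: a_k = 3, 3, 3, 3, 3, 3, 3, 3, …
Substitute x→r, Dx→(1/r')Dx; clear ⇒ L₀.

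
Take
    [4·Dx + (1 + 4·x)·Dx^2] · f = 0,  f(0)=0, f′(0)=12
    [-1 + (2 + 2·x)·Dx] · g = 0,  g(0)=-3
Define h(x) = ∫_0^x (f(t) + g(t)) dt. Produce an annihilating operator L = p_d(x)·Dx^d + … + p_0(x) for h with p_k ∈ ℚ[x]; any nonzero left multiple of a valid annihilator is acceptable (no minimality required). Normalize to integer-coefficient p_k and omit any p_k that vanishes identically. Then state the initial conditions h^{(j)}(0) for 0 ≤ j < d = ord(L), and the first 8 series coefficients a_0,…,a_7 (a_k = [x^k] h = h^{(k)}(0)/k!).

L = (52 + 16·x)·Dx^2 + (125 + 232·x + 80·x^2)·Dx^3 + (14 + 78·x + 96·x^2 + 32·x^3)·Dx^4  (order 4).
h: a_k = 0, -3, 21/4, -63/8, 1021/64, -24561/640, 262109/2560, -2097089/7168, …
ICs: h(0) = 0, h′(0) = -3, h′′(0) = 21/2, h′′′(0) = -189/4.

f: a_k = 0, 12, -24, 64, -192, 3072/5, -2048, 49152/7, …
g: a_k = -3, -3/2, 3/8, -3/16, 15/128, -21/256, 63/1024, -99/2048, …
h₀=f+g: left-lcm gives L₀, ord ≤ 3.
h=∫₀ˣh₀: take L = L₀·Dx.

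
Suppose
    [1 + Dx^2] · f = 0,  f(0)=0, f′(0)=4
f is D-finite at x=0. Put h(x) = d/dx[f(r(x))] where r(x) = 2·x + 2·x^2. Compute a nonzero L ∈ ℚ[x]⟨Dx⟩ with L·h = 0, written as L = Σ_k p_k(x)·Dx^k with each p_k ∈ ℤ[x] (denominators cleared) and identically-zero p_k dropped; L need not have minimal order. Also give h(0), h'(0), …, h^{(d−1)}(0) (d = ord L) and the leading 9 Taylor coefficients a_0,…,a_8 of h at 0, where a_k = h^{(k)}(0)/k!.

f: a_k = 0, 4, 0, -2/3, 0, 1/30, 0, -1/1260, 0, …
Substitute x→r, Dx→(1/r')Dx; clear ⇒ L₀.
Derive L from L₀ (diff closure).
L = (16 + 32·x + 96·x^2 + 128·x^3 + 64·x^4) + (-6 - 12·x)·Dx + (1 + 4·x + 4·x^2)·Dx^2  (order 2).
h: a_k = 8, 16, -16, -64, -224/3, 0, 3328/45, 3584/45, 9088/315, …
ICs: h(0) = 8, h′(0) = 16.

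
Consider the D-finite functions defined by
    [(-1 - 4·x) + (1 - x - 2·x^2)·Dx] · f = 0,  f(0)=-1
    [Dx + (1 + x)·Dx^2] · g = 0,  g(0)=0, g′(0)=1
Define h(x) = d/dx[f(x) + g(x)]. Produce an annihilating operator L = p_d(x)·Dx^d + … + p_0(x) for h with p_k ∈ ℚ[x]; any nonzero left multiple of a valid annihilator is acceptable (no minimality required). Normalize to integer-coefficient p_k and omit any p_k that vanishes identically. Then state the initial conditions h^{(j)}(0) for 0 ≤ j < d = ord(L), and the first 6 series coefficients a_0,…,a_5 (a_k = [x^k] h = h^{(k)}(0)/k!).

f: a_k = -1, -1, -3, -5, -11, -21, …
g: a_k = 0, 1, -1/2, 1/3, -1/4, 1/5, …
Weyl lclm of L_f,L_g ⇒ L₀ (ord ≤ 3).
h₀' ⇒ L via d/dx closure of L₀.
L = (42 + 144·x + 144·x^2 + 96·x^3) + (28 + 172·x + 312·x^2 + 328·x^3 + 160·x^4)·Dx + (-7 - 14·x + 5·x^2 + 56·x^3 + 76·x^4 + 32·x^5)·Dx^2  (order 2).
h: a_k = 0, -7, -14, -45, -104, -259, …
ICs: h(0) = 0, h′(0) = -7.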